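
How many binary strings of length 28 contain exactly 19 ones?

6906900

Choose the 19 positions: C(28,19) = 6906900.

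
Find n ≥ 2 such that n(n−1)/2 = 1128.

n(n−1)/2 = 1128 ⇒ n(n−1) = 2256. Since 48·47 = 2256, n = 48.

48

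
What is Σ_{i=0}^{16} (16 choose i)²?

Σ C(16,i)² is the coefficient of x^16 in (1+x)^16(1+x)^16 = (1+x)^32, i.e. C(32,16) = 601080390.

601080390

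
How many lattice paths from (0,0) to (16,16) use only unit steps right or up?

601080390

Each path is a sequence of 32 steps with 16 rights: C(32,16) = 601080390.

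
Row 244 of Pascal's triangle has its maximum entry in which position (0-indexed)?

122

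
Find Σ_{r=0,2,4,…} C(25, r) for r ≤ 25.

Even-r terms of row 25 sum to 2^24 = 16777216.

16777216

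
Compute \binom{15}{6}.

C(15,6) = (15·14·13·12·11·10) / 6! = 3603600 / 720 = 5005.

5005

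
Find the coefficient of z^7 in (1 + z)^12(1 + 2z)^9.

Coefficient of z^7 = Σ_{j} C(12,j)·1^j·C(9,7-j)·2^(7-j) for j from 0 to 7.
= 4608 + 64512 + 266112 + 443520 + 332640 + 114048 + 16632 + 792 = 1242864.

1242864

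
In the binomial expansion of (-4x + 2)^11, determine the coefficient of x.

The general term is C(11,j)·(-4x)^j·(2)^(11-j); the x^1 term has j = 1.
C(11,1) = 11.
Coefficient = C(11,1) · (-4)^1 · 2^10 = 11 · (-4) · 1024 = -45056.

-45056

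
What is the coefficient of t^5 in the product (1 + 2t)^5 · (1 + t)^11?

Coefficient of t^5 = Σ_{j} C(5,j)·2^j·C(11,5-j)·1^(5-j) for j from 0 to 5.
= 462 + 3300 + 6600 + 4400 + 880 + 32 = 15674.

15674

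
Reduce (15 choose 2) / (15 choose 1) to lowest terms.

7

C(n,k+1)/C(n,k) = (n−k)/(k+1) = (15−1)/(1+1) = 14/2 = 7.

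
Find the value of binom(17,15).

136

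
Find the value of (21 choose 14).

C(21,14) = C(21,7) by symmetry.
C(21,7) = (21·20·19·18·17·16·15) / 7! = 586051200 / 5040 = 116280.

116280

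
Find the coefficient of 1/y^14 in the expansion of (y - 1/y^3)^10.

General term: C(10,j)·(y)^j·(-1/y^3)^(10-j), with y-exponent 1j − 3(10−j) = 4j − 30.
Set 4j − 30 = -14: j = 4.
C(10,4) = 210; 1^4 = 1; (-1)^6 = 1.
Coefficient = 210 · 1 · 1 = 210.

210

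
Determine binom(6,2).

C(6,2) = (6·5) / 2! = 30 / 2 = 15.

15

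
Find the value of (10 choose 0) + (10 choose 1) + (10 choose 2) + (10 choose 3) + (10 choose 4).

1 + 10 + 45 + 120 + 210 = 386.

386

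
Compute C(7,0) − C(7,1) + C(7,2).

15

The partial alternating sum Σ_{k=0}^{2} (−1)^k C(7,k) = (−1)^2 C(6,2) = 15.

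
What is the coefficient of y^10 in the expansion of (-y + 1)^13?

The general term is C(13,j)·(-y)^j·(1)^(13-j); the y^10 term has j = 10.
C(13,10) = 286.
Coefficient = C(13,10) = 286.

286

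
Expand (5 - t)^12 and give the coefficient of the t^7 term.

The general term is C(12,j)·(5)^j·(-t)^(12-j); the t^7 term has j = 5.
C(12,5) = 792.
Coefficient = C(12,5) · 5^5 · (-1)^7 = 792 · 3125 · (-1) = -2475000.

-2475000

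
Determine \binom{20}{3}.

1140

C(20,3) = (20·19·18) / 3! = 6840 / 6 = 1140.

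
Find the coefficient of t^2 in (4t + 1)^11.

880

The general term is C(11,j)·(4t)^j·(1)^(11-j); the t^2 term has j = 2.
C(11,2) = 55.
Coefficient = C(11,2) · 4^2 = 55 · 16 = 880.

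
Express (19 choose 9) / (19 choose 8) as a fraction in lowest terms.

11/9

C(n,k+1)/C(n,k) = (n−k)/(k+1) = (19−8)/(8+1) = 11/9.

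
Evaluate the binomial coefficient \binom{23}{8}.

490314

C(23,8) = (23·22·21·20·19·18·17·16) / 8! = 19769460480 / 40320 = 490314.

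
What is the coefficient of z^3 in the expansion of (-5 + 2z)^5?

2000

The general term is C(5,j)·(-5)^j·(2z)^(5-j); the z^3 term has j = 2.
C(5,2) = 10.
Coefficient = C(5,2) · (-5)^2 · 2^3 = 10 · 25 · 8 = 2000.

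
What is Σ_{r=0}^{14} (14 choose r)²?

40116600

Σ C(14,r)² is the coefficient of x^14 in (1+x)^14(1+x)^14 = (1+x)^28, i.e. C(28,14) = 40116600.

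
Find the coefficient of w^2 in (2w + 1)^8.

112

The general term is C(8,j)·(2w)^j·(1)^(8-j); the w^2 term has j = 2.
C(8,2) = 28.
Coefficient = C(8,2) · 2^2 = 28 · 4 = 112.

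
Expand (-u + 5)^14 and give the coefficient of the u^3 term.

-17773437500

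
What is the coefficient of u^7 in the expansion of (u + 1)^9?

36

The general term is C(9,j)·(u)^j·(1)^(9-j); the u^7 term has j = 7.
C(9,7) = 36.
Coefficient = C(9,7) = 36.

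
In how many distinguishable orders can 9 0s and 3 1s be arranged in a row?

220

Choose positions for the 0s: C(12,9) = 220.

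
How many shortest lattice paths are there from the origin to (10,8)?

43758

Each path is a sequence of 18 steps with 10 rights: C(18,10) = 43758.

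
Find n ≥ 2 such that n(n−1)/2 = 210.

21

n(n−1)/2 = 210 ⇒ n(n−1) = 420. Since 21·20 = 420, n = 21.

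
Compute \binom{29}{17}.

51895935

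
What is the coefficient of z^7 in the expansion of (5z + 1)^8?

625000

The general term is C(8,j)·(5z)^j·(1)^(8-j); the z^7 term has j = 7.
C(8,7) = 8.
Coefficient = C(8,7) · 5^7 = 8 · 78125 = 625000.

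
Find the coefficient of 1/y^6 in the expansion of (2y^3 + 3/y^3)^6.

4860

General term: C(6,j)·(2y^3)^j·(3/y^3)^(6-j), with y-exponent 3j − 3(6−j) = 6j − 18.
Set 6j − 18 = -6: j = 2.
C(6,2) = 15; 2^2 = 4; 3^4 = 81.
Coefficient = 15 · 4 · 81 = 4860.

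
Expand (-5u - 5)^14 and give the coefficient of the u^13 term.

85449218750

The general term is C(14,j)·(-5u)^j·(-5)^(14-j); the u^13 term has j = 13.
C(14,13) = 14.
Coefficient = C(14,13) · (-5)^13 · (-5)^1 = 14 · (-1220703125) · (-5) = 85449218750.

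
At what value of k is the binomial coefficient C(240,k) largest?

C(240,k) is maximized at k = 240/2 = 120.

120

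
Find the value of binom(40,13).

C(40,13) = (40·39·38·37·36·35·34·33·32·31·30·29·28) / 13! = 74931129164795904000 / 6227020800 = 12033222880.

12033222880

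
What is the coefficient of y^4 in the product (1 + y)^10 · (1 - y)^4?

Coefficient of y^4 = Σ_{j} C(10,j)·1^j·C(4,4-j)·(-1)^(4-j) for j from 0 to 4.
= 1 + (-40) + 270 + (-480) + 210 = -39.

-39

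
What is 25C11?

4457400

C(25,11) = (25·24·23·22·21·20·19·18·17·16·15) / 11! = 177925144320000 / 39916800 = 4457400.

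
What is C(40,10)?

C(40,10) = (40·39·38·37·36·35·34·33·32·31) / 10! = 3075990524006400 / 3628800 = 847660528.

847660528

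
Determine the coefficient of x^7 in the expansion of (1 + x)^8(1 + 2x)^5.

Coefficient of x^7 = Σ_{j} C(8,j)·1^j·C(5,7-j)·2^(7-j) for j from 2 to 7.
= 896 + 4480 + 5600 + 2240 + 280 + 8 = 13504.

13504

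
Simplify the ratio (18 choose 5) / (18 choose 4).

14/5

C(n,k+1)/C(n,k) = (n−k)/(k+1) = (18−4)/(4+1) = 14/5.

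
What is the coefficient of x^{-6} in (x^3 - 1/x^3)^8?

-56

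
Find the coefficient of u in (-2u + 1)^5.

The general term is C(5,j)·(-2u)^j·(1)^(5-j); the u^1 term has j = 1.
C(5,1) = 5.
Coefficient = C(5,1) · (-2)^1 = 5 · (-2) = -10.

-10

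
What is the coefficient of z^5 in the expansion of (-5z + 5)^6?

The general term is C(6,j)·(-5z)^j·(5)^(6-j); the z^5 term has j = 5.
C(6,5) = 6.
Coefficient = C(6,5) · (-5)^5 · 5^1 = 6 · (-3125) · 5 = -93750.

-93750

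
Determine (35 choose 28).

C(35,28) = C(35,7) by symmetry.
C(35,7) = (35·34·33·32·31·30·29) / 7! = 33891580800 / 5040 = 6724520.

6724520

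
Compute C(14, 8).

3003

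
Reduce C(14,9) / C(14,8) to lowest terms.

2/3

C(n,k+1)/C(n,k) = (n−k)/(k+1) = (14−8)/(8+1) = 6/9 = 2/3.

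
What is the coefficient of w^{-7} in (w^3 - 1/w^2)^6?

General term: C(6,j)·(w^3)^j·(-1/w^2)^(6-j), with w-exponent 3j − 2(6−j) = 5j − 12.
Set 5j − 12 = -7: j = 1.
C(6,1) = 6; 1^1 = 1; (-1)^5 = -1.
Coefficient = 6 · 1 · (-1) = -6.

-6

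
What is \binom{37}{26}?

854992152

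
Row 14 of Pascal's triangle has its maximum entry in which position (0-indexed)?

C(14,j) is maximized at j = 14/2 = 7.

7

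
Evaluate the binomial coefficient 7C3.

35

C(7,3) = (7·6·5) / 3! = 210 / 6 = 35.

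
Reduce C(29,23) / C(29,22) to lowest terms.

C(n,k+1)/C(n,k) = (n−k)/(k+1) = (29−22)/(22+1) = 7/23.

7/23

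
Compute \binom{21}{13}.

203490

C(21,13) = C(21,8) by symmetry.
C(21,8) = (21·20·19·18·17·16·15·14) / 8! = 8204716800 / 40320 = 203490.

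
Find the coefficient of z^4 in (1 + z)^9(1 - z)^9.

Coefficient of z^4 = Σ_{j} C(9,j)·1^j·C(9,4-j)·(-1)^(4-j) for j from 0 to 4.
= 126 + (-756) + 1296 + (-756) + 126 = 36.

36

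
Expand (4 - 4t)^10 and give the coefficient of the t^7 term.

The general term is C(10,j)·(4)^j·(-4t)^(10-j); the t^7 term has j = 3.
C(10,3) = 120.
Coefficient = C(10,3) · 4^3 · (-4)^7 = 120 · 64 · (-16384) = -125829120.

-125829120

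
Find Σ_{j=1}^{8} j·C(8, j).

1024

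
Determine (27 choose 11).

13037895

C(27,11) = (27·26·25·24·23·22·21·20·19·18·17) / 11! = 520431047136000 / 39916800 = 13037895.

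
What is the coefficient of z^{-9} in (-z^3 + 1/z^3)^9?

-84

General term: C(9,j)·(-z^3)^j·(1/z^3)^(9-j), with z-exponent 3j − 3(9−j) = 6j − 27.
Set 6j − 27 = -9: j = 3.
C(9,3) = 84; (-1)^3 = -1; 1^6 = 1.
Coefficient = 84 · (-1) · 1 = -84.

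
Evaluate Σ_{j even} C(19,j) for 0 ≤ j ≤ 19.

Half of (1+1)^19 + (1−1)^19 gives the even-index sum: 2^18 = 262144.

262144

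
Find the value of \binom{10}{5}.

C(10,5) = (10·9·8·7·6) / 5! = 30240 / 120 = 252.

252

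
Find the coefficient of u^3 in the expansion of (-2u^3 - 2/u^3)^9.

General term: C(9,j)·(-2u^3)^j·(-2/u^3)^(9-j), with u-exponent 3j − 3(9−j) = 6j − 27.
Set 6j − 27 = 3: j = 5.
C(9,5) = 126; (-2)^5 = -32; (-2)^4 = 16.
Coefficient = 126 · (-32) · 16 = -64512.

-64512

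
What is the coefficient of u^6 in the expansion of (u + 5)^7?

35

The general term is C(7,j)·(u)^j·(5)^(7-j); the u^6 term has j = 6.
C(7,6) = 7.
Coefficient = C(7,6) · 5^1 = 7 · 5 = 35.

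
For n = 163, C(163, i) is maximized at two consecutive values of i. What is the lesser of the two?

81

For odd n = 163, C(163,i) peaks at i = (n−1)/2 and (n+1)/2; the lesser is 81.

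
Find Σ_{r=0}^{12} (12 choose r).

4096

The entries of row 12 sum to 2^12 = 4096.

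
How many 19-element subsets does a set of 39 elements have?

68923264410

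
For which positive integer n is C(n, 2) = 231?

22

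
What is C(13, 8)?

C(13,8) = C(13,5) by symmetry.
C(13,5) = (13·12·11·10·9) / 5! = 154440 / 120 = 1287.

1287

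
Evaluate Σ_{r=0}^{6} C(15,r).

1 + 15 + 105 + 455 + 1365 + 3003 + 5005 = 9949.

9949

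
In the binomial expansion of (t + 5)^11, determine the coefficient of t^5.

The general term is C(11,j)·(t)^j·(5)^(11-j); the t^5 term has j = 5.
C(11,5) = 462.
Coefficient = C(11,5) · 5^6 = 462 · 15625 = 7218750.

7218750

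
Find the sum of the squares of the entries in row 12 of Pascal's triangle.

2704156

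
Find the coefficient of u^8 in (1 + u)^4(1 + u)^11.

6435

Coefficient of u^8 = Σ_{j} C(4,j)·C(11,8-j) for j from 0 to 4.
= 165 + 1320 + 2772 + 1848 + 330 = 6435.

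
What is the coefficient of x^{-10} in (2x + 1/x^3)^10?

8064

General term: C(10,j)·(2x)^j·(1/x^3)^(10-j), with x-exponent 1j − 3(10−j) = 4j − 30.
Set 4j − 30 = -10: j = 5.
C(10,5) = 252; 2^5 = 32; 1^5 = 1.
Coefficient = 252 · 32 · 1 = 8064.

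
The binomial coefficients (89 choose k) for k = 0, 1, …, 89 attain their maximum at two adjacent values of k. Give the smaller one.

For odd n = 89, C(89,k) peaks at k = (n−1)/2 and (n+1)/2; the smaller is 44.

44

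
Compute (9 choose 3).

84

C(9,3) = (9·8·7) / 3! = 504 / 6 = 84.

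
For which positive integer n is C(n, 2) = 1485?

n(n−1)/2 = 1485 ⇒ n(n−1) = 2970. Since 55·54 = 2970, n = 55.

55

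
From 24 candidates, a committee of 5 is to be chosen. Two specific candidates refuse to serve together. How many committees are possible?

40964

All 5-subsets: C(24,5) = 42504. Those containing both fixed elements: C(22,3) = 1540.
42504 − 1540 = 40964.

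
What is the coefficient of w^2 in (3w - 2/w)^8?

-108864

General term: C(8,j)·(3w)^j·(-2/w)^(8-j), with w-exponent 1j − 1(8−j) = 2j − 8.
Set 2j − 8 = 2: j = 5.
C(8,5) = 56; 3^5 = 243; (-2)^3 = -8.
Coefficient = 56 · 243 · (-8) = -108864.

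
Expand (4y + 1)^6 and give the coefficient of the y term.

The general term is C(6,j)·(4y)^j·(1)^(6-j); the y^1 term has j = 1.
C(6,1) = 6.
Coefficient = C(6,1) · 4^1 = 6 · 4 = 24.

24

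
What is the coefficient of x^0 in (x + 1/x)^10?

General term: C(10,j)·(x)^j·(1/x)^(10-j), with x-exponent 1j − 1(10−j) = 2j − 10.
Set 2j − 10 = 0: j = 5.
C(10,5) = 252; 1^5 = 1; 1^5 = 1.
Coefficient = 252 · 1 · 1 = 252.

252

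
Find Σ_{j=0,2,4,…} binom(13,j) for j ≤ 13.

4096

Even-j terms of row 13 sum to 2^12 = 4096.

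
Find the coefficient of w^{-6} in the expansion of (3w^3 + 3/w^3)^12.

General term: C(12,j)·(3w^3)^j·(3/w^3)^(12-j), with w-exponent 3j − 3(12−j) = 6j − 36.
Set 6j − 36 = -6: j = 5.
C(12,5) = 792; 3^5 = 243; 3^7 = 2187.
Coefficient = 792 · 243 · 2187 = 420901272.

420901272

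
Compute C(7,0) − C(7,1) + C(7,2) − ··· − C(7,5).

-6

The partial alternating sum Σ_{k=0}^{5} (−1)^k C(7,k) = (−1)^5 C(6,5) = -6.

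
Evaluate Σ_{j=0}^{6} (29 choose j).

1 + 29 + 406 + 3654 + 23751 + 118755 + 475020 = 621616.

621616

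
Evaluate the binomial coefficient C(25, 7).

C(25,7) = (25·24·23·22·21·20·19) / 7! = 2422728000 / 5040 = 480700.

480700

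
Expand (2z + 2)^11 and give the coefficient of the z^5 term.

946176

The general term is C(11,j)·(2z)^j·(2)^(11-j); the z^5 term has j = 5.
C(11,5) = 462.
Coefficient = C(11,5) · 2^5 · 2^6 = 462 · 32 · 64 = 946176.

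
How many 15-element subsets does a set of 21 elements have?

54264

C(21,15) = C(21,6) by symmetry.
C(21,6) = (21·20·19·18·17·16) / 6! = 39070080 / 720 = 54264.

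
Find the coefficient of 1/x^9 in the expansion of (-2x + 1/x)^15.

General term: C(15,j)·(-2x)^j·(1/x)^(15-j), with x-exponent 1j − 1(15−j) = 2j − 15.
Set 2j − 15 = -9: j = 3.
C(15,3) = 455; (-2)^3 = -8; 1^12 = 1.
Coefficient = 455 · (-8) · 1 = -3640.

-3640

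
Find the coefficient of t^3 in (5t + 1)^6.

The general term is C(6,j)·(5t)^j·(1)^(6-j); the t^3 term has j = 3.
C(6,3) = 20.
Coefficient = C(6,3) · 5^3 = 20 · 125 = 2500.

2500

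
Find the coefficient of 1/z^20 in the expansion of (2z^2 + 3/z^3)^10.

General term: C(10,j)·(2z^2)^j·(3/z^3)^(10-j), with z-exponent 2j − 3(10−j) = 5j − 30.
Set 5j − 30 = -20: j = 2.
C(10,2) = 45; 2^2 = 4; 3^8 = 6561.
Coefficient = 45 · 4 · 6561 = 1180980.

1180980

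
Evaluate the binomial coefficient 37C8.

38608020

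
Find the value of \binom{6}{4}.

15

C(6,4) = C(6,2) by symmetry.
C(6,2) = (6·5) / 2! = 30 / 2 = 15.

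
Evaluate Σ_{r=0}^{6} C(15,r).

9949

1 + 15 + 105 + 455 + 1365 + 3003 + 5005 = 9949.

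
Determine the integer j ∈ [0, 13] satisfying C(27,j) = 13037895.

11

C(27,j) increases on 0 ≤ j ≤ 13. C(27,10) = 8436285 and C(27,11) = 13037895, so j = 11.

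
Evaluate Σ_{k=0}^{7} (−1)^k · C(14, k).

The partial alternating sum Σ_{k=0}^{7} (−1)^k C(14,k) = (−1)^7 C(13,7) = -1716.

-1716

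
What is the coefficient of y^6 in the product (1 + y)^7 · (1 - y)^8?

Coefficient of y^6 = Σ_{j} C(7,j)·1^j·C(8,6-j)·(-1)^(6-j) for j from 0 to 6.
= 28 + (-392) + 1470 + (-1960) + 980 + (-168) + 7 = -35.

-35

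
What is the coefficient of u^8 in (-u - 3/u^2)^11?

General term: C(11,j)·(-u)^j·(-3/u^2)^(11-j), with u-exponent 1j − 2(11−j) = 3j − 22.
Set 3j − 22 = 8: j = 10.
C(11,10) = 11; (-1)^10 = 1; (-3)^1 = -3.
Coefficient = 11 · 1 · (-3) = -33.

-33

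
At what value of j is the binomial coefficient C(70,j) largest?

C(70,j) is maximized at j = 70/2 = 35.

35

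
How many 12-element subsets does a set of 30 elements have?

C(30,12) = (30·29·28·27·26·25·24·23·22·21·20·19) / 12! = 41430393164160000 / 479001600 = 86493225.

86493225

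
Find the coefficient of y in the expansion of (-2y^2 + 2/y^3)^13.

10543104

General term: C(13,j)·(-2y^2)^j·(2/y^3)^(13-j), with y-exponent 2j − 3(13−j) = 5j − 39.
Set 5j − 39 = 1: j = 8.
C(13,8) = 1287; (-2)^8 = 256; 2^5 = 32.
Coefficient = 1287 · 256 · 32 = 10543104.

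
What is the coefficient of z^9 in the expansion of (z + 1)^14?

2002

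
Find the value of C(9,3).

84

C(9,3) = (9·8·7) / 3! = 504 / 6 = 84.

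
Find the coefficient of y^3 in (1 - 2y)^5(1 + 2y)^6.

-40

Coefficient of y^3 = Σ_{j} C(5,j)·(-2)^j·C(6,3-j)·2^(3-j) for j from 0 to 3.
= 160 + (-600) + 480 + (-80) = -40.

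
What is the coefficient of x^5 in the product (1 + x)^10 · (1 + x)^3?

Coefficient of x^5 = Σ_{j} C(10,j)·C(3,5-j) for j from 2 to 5.
= 45 + 360 + 630 + 252 = 1287.

1287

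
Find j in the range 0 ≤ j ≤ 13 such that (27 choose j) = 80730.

5

C(27,j) increases on 0 ≤ j ≤ 13. C(27,4) = 17550 and C(27,5) = 80730, so j = 5.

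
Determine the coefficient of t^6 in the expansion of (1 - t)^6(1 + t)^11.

Coefficient of t^6 = Σ_{j} C(6,j)·(-1)^j·C(11,6-j)·1^(6-j) for j from 0 to 6.
= 462 + (-2772) + 4950 + (-3300) + 825 + (-66) + 1 = 100.

100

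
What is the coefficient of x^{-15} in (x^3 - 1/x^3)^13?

-715

General term: C(13,j)·(x^3)^j·(-1/x^3)^(13-j), with x-exponent 3j − 3(13−j) = 6j − 39.
Set 6j − 39 = -15: j = 4.
C(13,4) = 715; 1^4 = 1; (-1)^9 = -1.
Coefficient = 715 · 1 · (-1) = -715.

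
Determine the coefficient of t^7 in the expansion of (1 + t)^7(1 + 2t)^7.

Coefficient of t^7 = Σ_{j} C(7,j)·1^j·C(7,7-j)·2^(7-j) for j from 0 to 7.
= 128 + 3136 + 14112 + 19600 + 9800 + 1764 + 98 + 1 = 48639.

48639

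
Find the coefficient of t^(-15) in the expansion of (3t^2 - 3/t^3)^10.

-7085880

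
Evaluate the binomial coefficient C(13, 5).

C(13,5) = (13·12·11·10·9) / 5! = 154440 / 120 = 1287.

1287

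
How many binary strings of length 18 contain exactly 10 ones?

43758

Choose the 10 positions: C(18,10) = 43758.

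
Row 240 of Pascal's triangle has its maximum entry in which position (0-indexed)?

C(240,i) is maximized at i = 240/2 = 120.

120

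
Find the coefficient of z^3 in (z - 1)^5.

10

The general term is C(5,j)·(z)^j·(-1)^(5-j); the z^3 term has j = 3.
C(5,3) = 10.
Coefficient = C(5,3) = 10.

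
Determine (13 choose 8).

1287

C(13,8) = C(13,5) by symmetry.
C(13,5) = (13·12·11·10·9) / 5! = 154440 / 120 = 1287.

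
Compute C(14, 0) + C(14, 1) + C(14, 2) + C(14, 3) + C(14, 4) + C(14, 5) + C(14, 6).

6476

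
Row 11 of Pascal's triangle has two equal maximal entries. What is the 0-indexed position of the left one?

5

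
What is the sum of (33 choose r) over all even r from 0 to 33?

Half of (1+1)^33 + (1−1)^33 gives the even-index sum: 2^32 = 4294967296.

4294967296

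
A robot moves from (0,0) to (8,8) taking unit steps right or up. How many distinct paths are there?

Each path is a sequence of 16 steps with 8 rights: C(16,8) = 12870.

12870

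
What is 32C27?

C(32,27) = C(32,5) by symmetry.
C(32,5) = (32·31·30·29·28) / 5! = 24165120 / 120 = 201376.

201376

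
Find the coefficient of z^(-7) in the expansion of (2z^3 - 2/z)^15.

-3440640

General term: C(15,j)·(2z^3)^j·(-2/z)^(15-j), with z-exponent 3j − 1(15−j) = 4j − 15.
Set 4j − 15 = -7: j = 2.
C(15,2) = 105; 2^2 = 4; (-2)^13 = -8192.
Coefficient = 105 · 4 · (-8192) = -3440640.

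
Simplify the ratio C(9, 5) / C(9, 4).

C(n,k+1)/C(n,k) = (n−k)/(k+1) = (9−4)/(4+1) = 5/5 = 1.

1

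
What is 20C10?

C(20,10) = (20·19·18·17·16·15·14·13·12·11) / 10! = 670442572800 / 3628800 = 184756.

184756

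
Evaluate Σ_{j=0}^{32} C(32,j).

4294967296

Setting x = 1 in (1+x)^32 gives Σ C(32,j) = 2^32 = 4294967296.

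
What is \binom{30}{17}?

119759850

C(30,17) = C(30,13) by symmetry.
C(30,13) = (30·29·28·27·26·25·24·23·22·21·20·19·18) / 13! = 745747076954880000 / 6227020800 = 119759850.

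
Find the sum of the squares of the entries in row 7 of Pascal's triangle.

3432

By Vandermonde's identity, Σ C(7,j)² = C(14,7) = 3432.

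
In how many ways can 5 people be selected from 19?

11628

This is C(19,5) = 11628.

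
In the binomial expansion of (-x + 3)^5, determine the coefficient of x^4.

The general term is C(5,j)·(-x)^j·(3)^(5-j); the x^4 term has j = 4.
C(5,4) = 5.
Coefficient = C(5,4) · 3^1 = 5 · 3 = 15.

15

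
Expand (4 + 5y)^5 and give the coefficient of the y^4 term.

12500

The general term is C(5,j)·(4)^j·(5y)^(5-j); the y^4 term has j = 1.
C(5,1) = 5.
Coefficient = C(5,1) · 4^1 · 5^4 = 5 · 4 · 625 = 12500.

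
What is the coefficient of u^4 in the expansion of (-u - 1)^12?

The general term is C(12,j)·(-u)^j·(-1)^(12-j); the u^4 term has j = 4.
C(12,4) = 495.
Coefficient = C(12,4) = 495.

495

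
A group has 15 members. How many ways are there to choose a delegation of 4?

1365

This is C(15,4) = 1365.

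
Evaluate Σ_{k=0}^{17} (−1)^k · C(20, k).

The partial alternating sum Σ_{k=0}^{17} (−1)^k C(20,k) = (−1)^17 C(19,17) = -171.

-171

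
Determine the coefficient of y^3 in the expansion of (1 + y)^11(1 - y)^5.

-10

Coefficient of y^3 = Σ_{j} C(11,j)·1^j·C(5,3-j)·(-1)^(3-j) for j from 0 to 3.
= (-10) + 110 + (-275) + 165 = -10.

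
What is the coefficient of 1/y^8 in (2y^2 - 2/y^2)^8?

7168

General term: C(8,j)·(2y^2)^j·(-2/y^2)^(8-j), with y-exponent 2j − 2(8−j) = 4j − 16.
Set 4j − 16 = -8: j = 2.
C(8,2) = 28; 2^2 = 4; (-2)^6 = 64.
Coefficient = 28 · 4 · 64 = 7168.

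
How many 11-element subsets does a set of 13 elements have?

78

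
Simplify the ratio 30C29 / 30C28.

C(n,k+1)/C(n,k) = (n−k)/(k+1) = (30−28)/(28+1) = 2/29.

2/29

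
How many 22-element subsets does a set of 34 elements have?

548354040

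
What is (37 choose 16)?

C(37,16) = (37·36·35·34·33·32·31·30·29·28·27·26·25·24·23·22) / 16! = 269397128065642536960000 / 20922789888000 = 12875774670.

12875774670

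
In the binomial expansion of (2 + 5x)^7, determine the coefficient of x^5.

The general term is C(7,j)·(2)^j·(5x)^(7-j); the x^5 term has j = 2.
C(7,2) = 21.
Coefficient = C(7,2) · 2^2 · 5^5 = 21 · 4 · 3125 = 262500.

262500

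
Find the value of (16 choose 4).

1820

C(16,4) = (16·15·14·13) / 4! = 43680 / 24 = 1820.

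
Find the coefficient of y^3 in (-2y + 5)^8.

-1400000

The general term is C(8,j)·(-2y)^j·(5)^(8-j); the y^3 term has j = 3.
C(8,3) = 56.
Coefficient = C(8,3) · (-2)^3 · 5^5 = 56 · (-8) · 3125 = -1400000.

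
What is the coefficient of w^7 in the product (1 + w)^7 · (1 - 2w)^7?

Coefficient of w^7 = Σ_{j} C(7,j)·1^j·C(7,7-j)·(-2)^(7-j) for j from 0 to 7.
= (-128) + 3136 + (-14112) + 19600 + (-9800) + 1764 + (-98) + 1 = 363.

363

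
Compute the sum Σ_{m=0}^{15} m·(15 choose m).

245760

Since m·C(15,m) = 15·C(14,m−1), the sum is 15·2^14 = 15·16384 = 245760.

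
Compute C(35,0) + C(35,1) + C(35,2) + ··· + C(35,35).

The entries of row 35 sum to 2^35 = 34359738368.

34359738368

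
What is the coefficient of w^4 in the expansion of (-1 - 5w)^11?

-206250

The general term is C(11,j)·(-1)^j·(-5w)^(11-j); the w^4 term has j = 7.
C(11,7) = 330.
Coefficient = C(11,7) · (-1)^7 · (-5)^4 = 330 · (-1) · 625 = -206250.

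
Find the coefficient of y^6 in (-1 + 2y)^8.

1792

The general term is C(8,j)·(-1)^j·(2y)^(8-j); the y^6 term has j = 2.
C(8,2) = 28.
Coefficient = C(8,2) · 2^6 = 28 · 64 = 1792.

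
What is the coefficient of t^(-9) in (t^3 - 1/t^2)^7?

7

General term: C(7,j)·(t^3)^j·(-1/t^2)^(7-j), with t-exponent 3j − 2(7−j) = 5j − 14.
Set 5j − 14 = -9: j = 1.
C(7,1) = 7; 1^1 = 1; (-1)^6 = 1.
Coefficient = 7 · 1 · 1 = 7.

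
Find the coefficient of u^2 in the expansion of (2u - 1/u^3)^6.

General term: C(6,j)·(2u)^j·(-1/u^3)^(6-j), with u-exponent 1j − 3(6−j) = 4j − 18.
Set 4j − 18 = 2: j = 5.
C(6,5) = 6; 2^5 = 32; (-1)^1 = -1.
Coefficient = 6 · 32 · (-1) = -192.

-192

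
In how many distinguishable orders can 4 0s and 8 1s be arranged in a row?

Choose positions for the 0s: C(12,4) = 495.

495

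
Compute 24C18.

134596

C(24,18) = C(24,6) by symmetry.
C(24,6) = (24·23·22·21·20·19) / 6! = 96909120 / 720 = 134596.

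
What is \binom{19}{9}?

92378

C(19,9) = (19·18·17·16·15·14·13·12·11) / 9! = 33522128640 / 362880 = 92378.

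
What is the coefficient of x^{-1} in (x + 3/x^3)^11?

4455

General term: C(11,j)·(x)^j·(3/x^3)^(11-j), with x-exponent 1j − 3(11−j) = 4j − 33.
Set 4j − 33 = -1: j = 8.
C(11,8) = 165; 1^8 = 1; 3^3 = 27.
Coefficient = 165 · 1 · 27 = 4455.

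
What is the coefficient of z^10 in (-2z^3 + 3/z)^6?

2160

General term: C(6,j)·(-2z^3)^j·(3/z)^(6-j), with z-exponent 3j − 1(6−j) = 4j − 6.
Set 4j − 6 = 10: j = 4.
C(6,4) = 15; (-2)^4 = 16; 3^2 = 9.
Coefficient = 15 · 16 · 9 = 2160.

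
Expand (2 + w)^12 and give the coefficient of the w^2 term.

67584

The general term is C(12,j)·(2)^j·(w)^(12-j); the w^2 term has j = 10.
C(12,10) = 66.
Coefficient = C(12,10) · 2^10 = 66 · 1024 = 67584.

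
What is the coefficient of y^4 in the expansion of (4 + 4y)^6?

61440

The general term is C(6,j)·(4)^j·(4y)^(6-j); the y^4 term has j = 2.
C(6,2) = 15.
Coefficient = C(6,2) · 4^2 · 4^4 = 15 · 16 · 256 = 61440.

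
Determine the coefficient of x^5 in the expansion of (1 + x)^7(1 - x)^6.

Coefficient of x^5 = Σ_{j} C(7,j)·1^j·C(6,5-j)·(-1)^(5-j) for j from 0 to 5.
= (-6) + 105 + (-420) + 525 + (-210) + 21 = 15.

15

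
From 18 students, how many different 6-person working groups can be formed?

This is C(18,6) = 18564.

18564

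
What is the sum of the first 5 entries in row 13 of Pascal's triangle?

1 + 13 + 78 + 286 + 715 = 1093.

1093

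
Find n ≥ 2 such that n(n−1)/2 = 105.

15

n(n−1)/2 = 105 ⇒ n(n−1) = 210. Since 15·14 = 210, n = 15.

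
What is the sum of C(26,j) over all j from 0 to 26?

The entries of row 26 sum to 2^26 = 67108864.

67108864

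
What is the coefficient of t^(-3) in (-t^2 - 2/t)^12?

General term: C(12,j)·(-t^2)^j·(-2/t)^(12-j), with t-exponent 2j − 1(12−j) = 3j − 12.
Set 3j − 12 = -3: j = 3.
C(12,3) = 220; (-1)^3 = -1; (-2)^9 = -512.
Coefficient = 220 · (-1) · (-512) = 112640.

112640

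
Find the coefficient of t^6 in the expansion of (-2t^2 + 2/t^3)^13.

General term: C(13,j)·(-2t^2)^j·(2/t^3)^(13-j), with t-exponent 2j − 3(13−j) = 5j − 39.
Set 5j − 39 = 6: j = 9.
C(13,9) = 715; (-2)^9 = -512; 2^4 = 16.
Coefficient = 715 · (-512) · 16 = -5857280.

-5857280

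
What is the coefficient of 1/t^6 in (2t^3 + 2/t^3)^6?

960

General term: C(6,j)·(2t^3)^j·(2/t^3)^(6-j), with t-exponent 3j − 3(6−j) = 6j − 18.
Set 6j − 18 = -6: j = 2.
C(6,2) = 15; 2^2 = 4; 2^4 = 16.
Coefficient = 15 · 4 · 16 = 960.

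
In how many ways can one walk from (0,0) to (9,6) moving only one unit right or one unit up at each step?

Each path is a sequence of 15 steps with 9 rights: C(15,9) = 5005.

5005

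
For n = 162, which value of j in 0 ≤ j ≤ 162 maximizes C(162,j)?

81

C(162,j) is maximized at j = 162/2 = 81.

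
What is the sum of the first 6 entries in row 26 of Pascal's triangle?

1 + 26 + 325 + 2600 + 14950 + 65780 = 83682.

83682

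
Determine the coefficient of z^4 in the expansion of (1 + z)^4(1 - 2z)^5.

Coefficient of z^4 = Σ_{j} C(4,j)·1^j·C(5,4-j)·(-2)^(4-j) for j from 0 to 4.
= 80 + (-320) + 240 + (-40) + 1 = -39.

-39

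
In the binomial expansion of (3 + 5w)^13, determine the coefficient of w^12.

9521484375

The general term is C(13,j)·(3)^j·(5w)^(13-j); the w^12 term has j = 1.
C(13,1) = 13.
Coefficient = C(13,1) · 3^1 · 5^12 = 13 · 3 · 244140625 = 9521484375.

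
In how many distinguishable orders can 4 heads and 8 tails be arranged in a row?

495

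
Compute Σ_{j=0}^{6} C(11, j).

1 + 11 + 55 + 165 + 330 + 462 + 462 = 1486.

1486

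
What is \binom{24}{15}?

1307504

C(24,15) = C(24,9) by symmetry.
C(24,9) = (24·23·22·21·20·19·18·17·16) / 9! = 474467051520 / 362880 = 1307504.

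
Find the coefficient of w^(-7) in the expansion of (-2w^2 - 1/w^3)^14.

General term: C(14,j)·(-2w^2)^j·(-1/w^3)^(14-j), with w-exponent 2j − 3(14−j) = 5j − 42.
Set 5j − 42 = -7: j = 7.
C(14,7) = 3432; (-2)^7 = -128; (-1)^7 = -1.
Coefficient = 3432 · (-128) · (-1) = 439296.

439296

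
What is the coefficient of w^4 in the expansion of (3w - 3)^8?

The general term is C(8,j)·(3w)^j·(-3)^(8-j); the w^4 term has j = 4.
C(8,4) = 70.
Coefficient = C(8,4) · 3^4 · (-3)^4 = 70 · 81 · 81 = 459270.

459270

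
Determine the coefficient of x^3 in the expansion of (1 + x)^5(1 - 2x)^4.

18

Coefficient of x^3 = Σ_{j} C(5,j)·1^j·C(4,3-j)·(-2)^(3-j) for j from 0 to 3.
= (-32) + 120 + (-80) + 10 = 18.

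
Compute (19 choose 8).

75582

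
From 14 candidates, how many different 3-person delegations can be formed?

364

This is C(14,3) = 364.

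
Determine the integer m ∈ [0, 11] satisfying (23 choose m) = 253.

2

C(23,m) increases on 0 ≤ m ≤ 11. C(23,1) = 23 and C(23,2) = 253, so m = 2.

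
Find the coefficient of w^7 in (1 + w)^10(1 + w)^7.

(1 + w)^10(1 + w)^7 = (1 + w)^17, so the coefficient of w^7 is C(17,7)·1^7 = 19448·1 = 19448.

19448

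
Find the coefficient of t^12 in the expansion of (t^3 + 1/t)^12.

General term: C(12,j)·(t^3)^j·(1/t)^(12-j), with t-exponent 3j − 1(12−j) = 4j − 12.
Set 4j − 12 = 12: j = 6.
C(12,6) = 924; 1^6 = 1; 1^6 = 1.
Coefficient = 924 · 1 · 1 = 924.

924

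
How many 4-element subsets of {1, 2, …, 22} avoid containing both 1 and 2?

7125

All 4-subsets: C(22,4) = 7315. Those containing both fixed elements: C(20,2) = 190.
7315 − 190 = 7125.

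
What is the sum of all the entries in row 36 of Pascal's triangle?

Setting x = 1 in (1+x)^36 gives Σ C(36,j) = 2^36 = 68719476736.

68719476736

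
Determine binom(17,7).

19448

C(17,7) = (17·16·15·14·13·12·11) / 7! = 98017920 / 5040 = 19448.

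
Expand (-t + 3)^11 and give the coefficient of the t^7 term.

-26730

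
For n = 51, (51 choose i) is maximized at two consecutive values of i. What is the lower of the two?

25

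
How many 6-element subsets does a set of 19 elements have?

C(19,6) = (19·18·17·16·15·14) / 6! = 19535040 / 720 = 27132.

27132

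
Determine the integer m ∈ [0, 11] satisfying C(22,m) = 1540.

3

C(22,m) increases on 0 ≤ m ≤ 11. C(22,2) = 231 and C(22,3) = 1540, so m = 3.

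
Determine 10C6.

210

C(10,6) = C(10,4) by symmetry.
C(10,4) = (10·9·8·7) / 4! = 5040 / 24 = 210.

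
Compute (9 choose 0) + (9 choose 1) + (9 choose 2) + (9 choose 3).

1 + 9 + 36 + 84 = 130.

130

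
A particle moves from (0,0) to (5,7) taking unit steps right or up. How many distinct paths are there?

Each path is a sequence of 12 steps with 5 rights: C(12,5) = 792.

792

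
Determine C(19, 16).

969

C(19,16) = C(19,3) by symmetry.
C(19,3) = (19·18·17) / 3! = 5814 / 6 = 969.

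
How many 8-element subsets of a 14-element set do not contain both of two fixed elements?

All 8-subsets: C(14,8) = 3003. Those containing both fixed elements: C(12,6) = 924.
3003 − 924 = 2079.

2079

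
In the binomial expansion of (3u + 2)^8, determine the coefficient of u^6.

The general term is C(8,j)·(3u)^j·(2)^(8-j); the u^6 term has j = 6.
C(8,6) = 28.
Coefficient = C(8,6) · 3^6 · 2^2 = 28 · 729 · 4 = 81648.

81648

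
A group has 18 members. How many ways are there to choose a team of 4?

This is C(18,4) = 3060.

3060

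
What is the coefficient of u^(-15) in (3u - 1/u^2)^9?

General term: C(9,j)·(3u)^j·(-1/u^2)^(9-j), with u-exponent 1j − 2(9−j) = 3j − 18.
Set 3j − 18 = -15: j = 1.
C(9,1) = 9; 3^1 = 3; (-1)^8 = 1.
Coefficient = 9 · 3 · 1 = 27.

27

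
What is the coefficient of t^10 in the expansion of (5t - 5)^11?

The general term is C(11,j)·(5t)^j·(-5)^(11-j); the t^10 term has j = 10.
C(11,10) = 11.
Coefficient = C(11,10) · 5^10 · (-5)^1 = 11 · 9765625 · (-5) = -537109375.

-537109375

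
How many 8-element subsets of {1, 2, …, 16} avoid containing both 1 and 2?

9867

All 8-subsets: C(16,8) = 12870. Those containing both fixed elements: C(14,6) = 3003.
12870 − 3003 = 9867.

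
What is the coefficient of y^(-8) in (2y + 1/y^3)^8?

1120

General term: C(8,j)·(2y)^j·(1/y^3)^(8-j), with y-exponent 1j − 3(8−j) = 4j − 24.
Set 4j − 24 = -8: j = 4.
C(8,4) = 70; 2^4 = 16; 1^4 = 1.
Coefficient = 70 · 16 · 1 = 1120.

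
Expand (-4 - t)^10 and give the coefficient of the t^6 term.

The general term is C(10,j)·(-4)^j·(-t)^(10-j); the t^6 term has j = 4.
C(10,4) = 210.
Coefficient = C(10,4) · (-4)^4 = 210 · 256 = 53760.

53760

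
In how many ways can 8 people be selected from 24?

735471

This is C(24,8) = 735471.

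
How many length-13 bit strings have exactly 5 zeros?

Choose the 5 positions: C(13,5) = 1287.

1287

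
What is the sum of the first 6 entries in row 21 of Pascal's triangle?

27896

1 + 21 + 210 + 1330 + 5985 + 20349 = 27896.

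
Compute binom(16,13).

560

C(16,13) = C(16,3) by symmetry.
C(16,3) = (16·15·14) / 3! = 3360 / 6 = 560.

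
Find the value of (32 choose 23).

28048800

C(32,23) = C(32,9) by symmetry.
C(32,9) = (32·31·30·29·28·27·26·25·24) / 9! = 10178348544000 / 362880 = 28048800.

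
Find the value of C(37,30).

10295472

C(37,30) = C(37,7) by symmetry.
C(37,7) = (37·36·35·34·33·32·31) / 7! = 51889178880 / 5040 = 10295472.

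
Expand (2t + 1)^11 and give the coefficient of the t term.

The general term is C(11,j)·(2t)^j·(1)^(11-j); the t^1 term has j = 1.
C(11,1) = 11.
Coefficient = C(11,1) · 2^1 = 11 · 2 = 22.

22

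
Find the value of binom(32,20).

C(32,20) = C(32,12) by symmetry.
C(32,12) = (32·31·30·29·28·27·26·25·24·23·22·21) / 12! = 108155131628544000 / 479001600 = 225792840.

225792840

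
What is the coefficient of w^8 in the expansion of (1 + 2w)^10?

11520

The general term is C(10,j)·(1)^j·(2w)^(10-j); the w^8 term has j = 2.
C(10,2) = 45.
Coefficient = C(10,2) · 2^8 = 45 · 256 = 11520.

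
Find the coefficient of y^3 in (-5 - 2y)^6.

The general term is C(6,j)·(-5)^j·(-2y)^(6-j); the y^3 term has j = 3.
C(6,3) = 20.
Coefficient = C(6,3) · (-5)^3 · (-2)^3 = 20 · (-125) · (-8) = 20000.

20000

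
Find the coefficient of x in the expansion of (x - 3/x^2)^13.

57915

General term: C(13,j)·(x)^j·(-3/x^2)^(13-j), with x-exponent 1j − 2(13−j) = 3j − 26.
Set 3j − 26 = 1: j = 9.
C(13,9) = 715; 1^9 = 1; (-3)^4 = 81.
Coefficient = 715 · 1 · 81 = 57915.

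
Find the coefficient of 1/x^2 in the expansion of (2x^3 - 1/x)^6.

General term: C(6,j)·(2x^3)^j·(-1/x)^(6-j), with x-exponent 3j − 1(6−j) = 4j − 6.
Set 4j − 6 = -2: j = 1.
C(6,1) = 6; 2^1 = 2; (-1)^5 = -1.
Coefficient = 6 · 2 · (-1) = -12.

-12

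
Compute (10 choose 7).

C(10,7) = C(10,3) by symmetry.
C(10,3) = (10·9·8) / 3! = 720 / 6 = 120.

120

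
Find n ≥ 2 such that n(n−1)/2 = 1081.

47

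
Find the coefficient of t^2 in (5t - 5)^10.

439453125

The general term is C(10,j)·(5t)^j·(-5)^(10-j); the t^2 term has j = 2.
C(10,2) = 45.
Coefficient = C(10,2) · 5^2 · (-5)^8 = 45 · 25 · 390625 = 439453125.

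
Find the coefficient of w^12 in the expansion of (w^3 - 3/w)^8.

-1512

General term: C(8,j)·(w^3)^j·(-3/w)^(8-j), with w-exponent 3j − 1(8−j) = 4j − 8.
Set 4j − 8 = 12: j = 5.
C(8,5) = 56; 1^5 = 1; (-3)^3 = -27.
Coefficient = 56 · 1 · (-27) = -1512.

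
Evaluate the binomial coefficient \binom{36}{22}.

3796297200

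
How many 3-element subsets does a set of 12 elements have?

220

C(12,3) = (12·11·10) / 3! = 1320 / 6 = 220.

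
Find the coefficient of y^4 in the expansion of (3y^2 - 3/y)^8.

459270

General term: C(8,j)·(3y^2)^j·(-3/y)^(8-j), with y-exponent 2j − 1(8−j) = 3j − 8.
Set 3j − 8 = 4: j = 4.
C(8,4) = 70; 3^4 = 81; (-3)^4 = 81.
Coefficient = 70 · 81 · 81 = 459270.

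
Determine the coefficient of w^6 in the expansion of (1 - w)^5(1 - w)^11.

8008

(1 - w)^5(1 - w)^11 = (1 - w)^16, so the coefficient of w^6 is C(16,6)·(-1)^6 = 8008·1 = 8008.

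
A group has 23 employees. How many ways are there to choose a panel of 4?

8855

This is C(23,4) = 8855.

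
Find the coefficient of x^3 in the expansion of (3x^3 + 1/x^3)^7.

2835

General term: C(7,j)·(3x^3)^j·(1/x^3)^(7-j), with x-exponent 3j − 3(7−j) = 6j − 21.
Set 6j − 21 = 3: j = 4.
C(7,4) = 35; 3^4 = 81; 1^3 = 1.
Coefficient = 35 · 81 · 1 = 2835.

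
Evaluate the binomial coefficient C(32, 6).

C(32,6) = (32·31·30·29·28·27) / 6! = 652458240 / 720 = 906192.

906192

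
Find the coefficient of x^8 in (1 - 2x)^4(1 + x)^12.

-1089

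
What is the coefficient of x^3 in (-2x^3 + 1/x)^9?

-672

General term: C(9,j)·(-2x^3)^j·(1/x)^(9-j), with x-exponent 3j − 1(9−j) = 4j − 9.
Set 4j − 9 = 3: j = 3.
C(9,3) = 84; (-2)^3 = -8; 1^6 = 1.
Coefficient = 84 · (-8) · 1 = -672.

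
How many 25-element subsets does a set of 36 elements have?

600805296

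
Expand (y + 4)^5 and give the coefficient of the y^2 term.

The general term is C(5,j)·(y)^j·(4)^(5-j); the y^2 term has j = 2.
C(5,2) = 10.
Coefficient = C(5,2) · 4^3 = 10 · 64 = 640.

640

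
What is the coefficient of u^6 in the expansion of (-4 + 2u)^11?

The general term is C(11,j)·(-4)^j·(2u)^(11-j); the u^6 term has j = 5.
C(11,5) = 462.
Coefficient = C(11,5) · (-4)^5 · 2^6 = 462 · (-1024) · 64 = -30277632.

-30277632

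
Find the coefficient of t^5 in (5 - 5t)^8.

The general term is C(8,j)·(5)^j·(-5t)^(8-j); the t^5 term has j = 3.
C(8,3) = 56.
Coefficient = C(8,3) · 5^3 · (-5)^5 = 56 · 125 · (-3125) = -21875000.

-21875000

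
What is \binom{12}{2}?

66

C(12,2) = (12·11) / 2! = 132 / 2 = 66.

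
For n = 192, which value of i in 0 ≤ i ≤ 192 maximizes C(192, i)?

C(192,i) is maximized at i = 192/2 = 96.

96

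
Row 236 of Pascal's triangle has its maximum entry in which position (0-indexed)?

C(236,i) is maximized at i = 236/2 = 118.

118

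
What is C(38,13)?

5414950296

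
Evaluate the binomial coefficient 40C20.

137846528820

C(40,20) = (40·39·38·37·36·35·34·33·32·31·30·29·28·27·26·25·24·23·22·21) / 20! = 335367096786357081410764800000 / 2432902008176640000 = 137846528820.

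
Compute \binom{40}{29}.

2311801440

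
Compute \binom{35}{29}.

1623160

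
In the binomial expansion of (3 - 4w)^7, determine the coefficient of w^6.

86016

The general term is C(7,j)·(3)^j·(-4w)^(7-j); the w^6 term has j = 1.
C(7,1) = 7.
Coefficient = C(7,1) · 3^1 · (-4)^6 = 7 · 3 · 4096 = 86016.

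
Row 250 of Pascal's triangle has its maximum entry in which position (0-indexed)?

125

C(250,r) is maximized at r = 250/2 = 125.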